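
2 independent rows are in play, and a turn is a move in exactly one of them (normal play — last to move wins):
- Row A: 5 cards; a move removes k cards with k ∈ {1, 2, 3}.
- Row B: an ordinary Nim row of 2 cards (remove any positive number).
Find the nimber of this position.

Build the Grundy sequence for row A with g(k) = mex{g(k−s) : s ∈ {1, 2, 3}, s ≤ k}:
k:     0  1  2  3  4  5
g(k):  0  1  2  3  0  1
So g(5) = 1.
Row B is a plain Nim row of size 2, so its Grundy value is 2.
The value of a disjunctive sum is the nim-sum of the parts.
Combined value = 1 XOR 2 = 3.

3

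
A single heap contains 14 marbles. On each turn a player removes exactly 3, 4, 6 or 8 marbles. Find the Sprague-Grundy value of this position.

1

Grundy values for subtraction set {3, 4, 6, 8}:
k:     0  1  2  3  4  5  6  7  8  9 10 11 12 13 14
g(k):  0  0  0  1  1  1  2  2  2  3  3  0  0  0  1
So g(14) = 1.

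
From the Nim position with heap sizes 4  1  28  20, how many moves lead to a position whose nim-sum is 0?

In binary:
  00100  (4)
  00001  (1)
  11100  (28)
  10100  (20)
  -----
  01101  (13)
The overall nim-sum is X = 13. A heap of size p has a winning move iff p XOR X < p (reduce it to p XOR X).
  4: 4 XOR 13 = 9 ≥ 4 — no move.
  1: 1 XOR 13 = 12 ≥ 1 — no move.
  28: 28 XOR 13 = 17 < 28 — winning move (to 17).
  20: 20 XOR 13 = 25 ≥ 20 — no move.
That gives 1 winning move.

1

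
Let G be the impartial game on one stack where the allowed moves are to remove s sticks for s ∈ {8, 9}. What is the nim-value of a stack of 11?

Grundy values for subtraction set {8, 9}:
g(0) = mex{} = 0
g(1) = mex{} = 0
g(2) = mex{} = 0
g(3) = mex{} = 0
g(4) = mex{} = 0
g(5) = mex{} = 0
g(6) = mex{} = 0
g(7) = mex{} = 0
g(8) = mex{0} = 1
g(9) = mex{0} = 1
g(10) = mex{0} = 1
g(11) = mex{0} = 1
So g(11) = 1.

1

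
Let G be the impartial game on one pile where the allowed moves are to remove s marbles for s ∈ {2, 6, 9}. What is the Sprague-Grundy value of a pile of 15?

0

Grundy values for subtraction set {2, 6, 9}:
k:     0  1  2  3  4  5  6  7  8  9 10 11 12 13 14 15
g(k):  0  0  1  1  0  0  1  1  0  2  1  3  0  2  1  0
So g(15) = 0.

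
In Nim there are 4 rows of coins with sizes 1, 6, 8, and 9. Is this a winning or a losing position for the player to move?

Winning position

Nim-sum: 1 ^ 6 ^ 8 ^ 9 = 6.
The nim-sum is 6 ≠ 0, so this is an N-position: the player to move can win.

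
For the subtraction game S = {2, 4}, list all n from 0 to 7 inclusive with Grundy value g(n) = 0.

0, 1, 6, 7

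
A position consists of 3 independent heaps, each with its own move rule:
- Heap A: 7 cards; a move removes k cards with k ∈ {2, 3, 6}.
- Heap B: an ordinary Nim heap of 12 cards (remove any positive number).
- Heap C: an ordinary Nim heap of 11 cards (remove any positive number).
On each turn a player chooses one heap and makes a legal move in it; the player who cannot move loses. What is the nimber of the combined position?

6

Build the Grundy sequence for heap A with g(k) = mex{g(k−s) : s ∈ {2, 3, 6}, s ≤ k}:
g(0) = mex{} = 0
g(1) = mex{} = 0
g(2) = mex{0} = 1
g(3) = mex{0} = 1
g(4) = mex{0,1} = 2
g(5) = mex{1} = 0
g(6) = mex{0,1,2} = 3
g(7) = mex{0,2} = 1
So g(7) = 1.
Heap B is a plain Nim heap of size 12, so its Grundy value is 12.
Heap C is a plain Nim heap of size 11, so its Grundy value is 11.
By the Sprague-Grundy theorem, the Grundy value of a sum of independent games is the XOR of the component values.
Combined value = 1 ⊕ 12 ⊕ 11 = 6.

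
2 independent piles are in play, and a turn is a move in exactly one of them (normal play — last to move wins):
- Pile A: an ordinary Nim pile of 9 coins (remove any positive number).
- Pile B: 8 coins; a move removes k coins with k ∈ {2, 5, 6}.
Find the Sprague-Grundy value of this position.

Pile A is a plain Nim pile of size 9, so its Grundy value is 9.
Build the Grundy sequence for pile B with g(k) = mex{g(k−s) : s ∈ {2, 5, 6}, s ≤ k}:
k:     0  1  2  3  4  5  6  7  8
g(k):  0  0  1  1  0  2  1  3  0
So g(8) = 0.
The value of a disjunctive sum is the nim-sum of the parts.
Combined value = 9 ⊕ 0 = 9.

9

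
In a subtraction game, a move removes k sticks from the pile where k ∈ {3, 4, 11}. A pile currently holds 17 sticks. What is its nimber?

Build the Grundy sequence with g(k) = mex{g(k−s) : s ∈ {3, 4, 11}, s ≤ k}:
k:     0  1  2  3  4  5  6  7  8  9 10 11 12 13 14 15 16 17
g(k):  0  0  0  1  1  1  2  0  0  0  1  1  1  2  0  0  0  1
So g(17) = 1.

1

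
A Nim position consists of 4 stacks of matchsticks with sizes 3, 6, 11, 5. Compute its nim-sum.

11

Compute the nim-sum pairwise:
3 ⊕ 6 = 5
5 ⊕ 11 = 14
14 ⊕ 5 = 11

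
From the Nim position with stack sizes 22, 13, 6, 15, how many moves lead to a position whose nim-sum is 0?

Compute the nim-sum pairwise:
22 ^ 13 = 27
27 ^ 6 = 29
29 ^ 15 = 18
The overall nim-sum is X = 18. A stack of size p has a winning move iff p XOR X < p (reduce it to p XOR X).
  22: 22 XOR 18 = 4 < 22 — winning move (to 4).
  13: 13 XOR 18 = 31 ≥ 13 — no move.
  6: 6 XOR 18 = 20 ≥ 6 — no move.
  15: 15 XOR 18 = 29 ≥ 15 — no move.
That gives 1 winning move.

1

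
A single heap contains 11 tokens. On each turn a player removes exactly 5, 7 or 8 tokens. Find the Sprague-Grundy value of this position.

2

Build the Grundy sequence with g(k) = mex{g(k−s) : s ∈ {5, 7, 8}, s ≤ k}:
k:     0  1  2  3  4  5  6  7  8  9 10 11
g(k):  0  0  0  0  0  1  1  1  1  1  2  2
So g(11) = 2.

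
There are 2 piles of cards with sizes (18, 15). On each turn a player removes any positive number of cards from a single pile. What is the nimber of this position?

Nim-sum: 18 ⊕ 15 = 29.

29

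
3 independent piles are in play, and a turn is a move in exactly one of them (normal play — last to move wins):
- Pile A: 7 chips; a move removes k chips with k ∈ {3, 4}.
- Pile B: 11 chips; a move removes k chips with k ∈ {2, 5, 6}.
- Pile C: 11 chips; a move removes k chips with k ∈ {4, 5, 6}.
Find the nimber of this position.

0

For pile A, compute g(0), g(1), … with moves {3, 4}:
k:     0  1  2  3  4  5  6  7
g(k):  0  0  0  1  1  1  2  0
So g(7) = 0.
Build the Grundy sequence for pile B with g(k) = mex{g(k−s) : s ∈ {2, 5, 6}, s ≤ k}:
g(0) = mex{} = 0
g(1) = mex{} = 0
g(2) = mex{0} = 1
g(3) = mex{0} = 1
g(4) = mex{1} = 0
g(5) = mex{0,1} = 2
g(6) = mex{0} = 1
g(7) = mex{0,1,2} = 3
g(8) = mex{1} = 0
g(9) = mex{0,1,3} = 2
g(10) = mex{0,2} = 1
g(11) = mex{1,2} = 0
So g(11) = 0.
For pile C, compute g(0), g(1), … with moves {4, 5, 6}:
g(0) = mex{} = 0
g(1) = mex{} = 0
g(2) = mex{} = 0
g(3) = mex{} = 0
g(4) = mex{0} = 1
g(5) = mex{0} = 1
g(6) = mex{0} = 1
g(7) = mex{0} = 1
g(8) = mex{0,1} = 2
g(9) = mex{0,1} = 2
g(10) = mex{1} = 0
g(11) = mex{1} = 0
So g(11) = 0.
By the Sprague-Grundy theorem, the Grundy value of a sum of independent games is the XOR of the component values.
Combined value = 0 XOR 0 XOR 0 = 0.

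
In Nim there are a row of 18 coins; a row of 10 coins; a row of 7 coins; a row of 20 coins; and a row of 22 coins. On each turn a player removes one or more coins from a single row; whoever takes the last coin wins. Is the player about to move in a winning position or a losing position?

Write each in binary and XOR column by column:
  10010  (18)
  01010  (10)
  00111  (7)
  10100  (20)
  10110  (22)
  -----
  11101  (29)
The nim-sum is 29 ≠ 0, so this is an N-position: the player to move can win.

Winning position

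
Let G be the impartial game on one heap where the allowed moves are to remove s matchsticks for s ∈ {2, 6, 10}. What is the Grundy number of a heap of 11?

Compute g(0), g(1), … for moves {2, 6, 10}:
k:     0  1  2  3  4  5  6  7  8  9 10 11
g(k):  0  0  1  1  0  0  1  1  0  0  1  1
So g(11) = 1.

1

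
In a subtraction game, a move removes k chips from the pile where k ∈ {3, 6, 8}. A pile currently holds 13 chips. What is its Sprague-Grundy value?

Grundy values for subtraction set {3, 6, 8}:
k:     0  1  2  3  4  5  6  7  8  9 10 11 12 13
g(k):  0  0  0  1  1  1  2  2  2  3  3  0  0  0
So g(13) = 0.

0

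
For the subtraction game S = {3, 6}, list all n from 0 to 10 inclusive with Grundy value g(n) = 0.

Grundy values for subtraction set {3, 6}:
g(0) = mex{} = 0
g(1) = mex{} = 0
g(2) = mex{} = 0
g(3) = mex{0} = 1
g(4) = mex{0} = 1
g(5) = mex{0} = 1
g(6) = mex{0,1} = 2
g(7) = mex{0,1} = 2
g(8) = mex{0,1} = 2
g(9) = mex{1,2} = 0
g(10) = mex{1,2} = 0
The P-positions (g = 0) in 0..10 are 0, 1, 2, 9, 10.

0, 1, 2, 9, 10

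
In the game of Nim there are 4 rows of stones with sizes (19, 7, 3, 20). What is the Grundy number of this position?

Nim-sum: 19 ⊕ 7 ⊕ 3 ⊕ 20 = 3.

3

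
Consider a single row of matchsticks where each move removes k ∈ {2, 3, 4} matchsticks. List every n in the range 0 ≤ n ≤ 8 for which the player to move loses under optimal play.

Grundy values for subtraction set {2, 3, 4}:
k:     0  1  2  3  4  5  6  7  8
g(k):  0  0  1  1  2  2  0  0  1
The P-positions (g = 0) in 0..8 are 0, 1, 6, 7.

0, 1, 6, 7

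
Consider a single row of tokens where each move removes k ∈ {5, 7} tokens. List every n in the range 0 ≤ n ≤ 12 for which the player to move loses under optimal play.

Build the Grundy sequence with g(k) = mex{g(k−s) : s ∈ {5, 7}, s ≤ k}:
g(0) = mex{} = 0
g(1) = mex{} = 0
g(2) = mex{} = 0
g(3) = mex{} = 0
g(4) = mex{} = 0
g(5) = mex{0} = 1
g(6) = mex{0} = 1
g(7) = mex{0} = 1
g(8) = mex{0} = 1
g(9) = mex{0} = 1
g(10) = mex{0,1} = 2
g(11) = mex{0,1} = 2
g(12) = mex{1} = 0
The P-positions (g = 0) in 0..12 are 0, 1, 2, 3, 4, 12.

0, 1, 2, 3, 4, 12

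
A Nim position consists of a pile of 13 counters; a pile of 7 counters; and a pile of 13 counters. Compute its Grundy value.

Bitwise XOR of the heap sizes:
  1101  (13)
  0111  (7)
  1101  (13)
  ----
  0111  (7)

7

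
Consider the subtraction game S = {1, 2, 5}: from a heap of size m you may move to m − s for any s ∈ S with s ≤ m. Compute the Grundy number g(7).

Compute g(0), g(1), … for moves {1, 2, 5}:
g(0) = mex{} = 0
g(1) = mex{0} = 1
g(2) = mex{0,1} = 2
g(3) = mex{1,2} = 0
g(4) = mex{0,2} = 1
g(5) = mex{0,1} = 2
g(6) = mex{1,2} = 0
g(7) = mex{0,2} = 1
So g(7) = 1.

1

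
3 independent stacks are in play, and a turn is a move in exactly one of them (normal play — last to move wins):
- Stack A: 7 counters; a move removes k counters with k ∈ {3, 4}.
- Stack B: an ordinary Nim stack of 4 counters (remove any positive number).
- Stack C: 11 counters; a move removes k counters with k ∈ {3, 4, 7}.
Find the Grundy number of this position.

4

Build the Grundy sequence for stack A with g(k) = mex{g(k−s) : s ∈ {3, 4}, s ≤ k}:
g(0) = mex{} = 0
g(1) = mex{} = 0
g(2) = mex{} = 0
g(3) = mex{0} = 1
g(4) = mex{0} = 1
g(5) = mex{0} = 1
g(6) = mex{0,1} = 2
g(7) = mex{1} = 0
So g(7) = 0.
Stack B is a plain Nim stack of size 4, so its Grundy value is 4.
Grundy values for stack C (subtraction set {3, 4, 7}):
k:     0  1  2  3  4  5  6  7  8  9 10 11
g(k):  0  0  0  1  1  1  2  2  2  3  0  0
So g(11) = 0.
By the Sprague-Grundy theorem, the Grundy value of a sum of independent games is the XOR of the component values.
Combined value = 0 ⊕ 4 ⊕ 0 = 4.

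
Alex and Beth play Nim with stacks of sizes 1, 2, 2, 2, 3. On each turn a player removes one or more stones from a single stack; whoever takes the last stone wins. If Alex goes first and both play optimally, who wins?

Nim-sum: 1 ⊕ 2 ⊕ 2 ⊕ 2 ⊕ 3 = 0.
The nim-sum is 0, so this is a P-position: the player to move is in a losing position under optimal play; Alex is about to move from it and so loses — Beth wins.

Beth wins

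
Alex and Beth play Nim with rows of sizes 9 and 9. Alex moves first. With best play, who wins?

Beth wins

Compute the nim-sum pairwise:
9 ^ 9 = 0
The nim-sum is 0, so this is a P-position: the player to move is in a losing position under optimal play; Alex is about to move from it and so loses — Beth wins.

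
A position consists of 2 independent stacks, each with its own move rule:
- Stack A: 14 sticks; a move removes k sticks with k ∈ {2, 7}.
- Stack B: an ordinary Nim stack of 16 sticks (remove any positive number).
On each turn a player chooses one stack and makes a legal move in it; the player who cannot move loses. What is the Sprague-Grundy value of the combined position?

Build the Grundy sequence for stack A with g(k) = mex{g(k−s) : s ∈ {2, 7}, s ≤ k}:
k:     0  1  2  3  4  5  6  7  8  9 10 11 12 13 14
g(k):  0  0  1  1  0  0  1  1  2  0  0  1  1  0  0
So g(14) = 0.
Stack B is a plain Nim stack of size 16, so its Grundy value is 16.
By the Sprague-Grundy theorem, the Grundy value of a sum of independent games is the XOR of the component values.
Combined value = 0 ⊕ 16 = 16.

16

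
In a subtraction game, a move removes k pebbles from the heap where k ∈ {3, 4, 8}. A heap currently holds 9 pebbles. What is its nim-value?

Grundy values for subtraction set {3, 4, 8}:
g(0) = mex{} = 0
g(1) = mex{} = 0
g(2) = mex{} = 0
g(3) = mex{0} = 1
g(4) = mex{0} = 1
g(5) = mex{0} = 1
g(6) = mex{0,1} = 2
g(7) = mex{1} = 0
g(8) = mex{0,1} = 2
g(9) = mex{0,1,2} = 3
So g(9) = 3.

3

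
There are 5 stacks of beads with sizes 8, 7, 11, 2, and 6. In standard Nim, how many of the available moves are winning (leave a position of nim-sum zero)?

Bitwise XOR of the heap sizes:
  1000  (8)
  0111  (7)
  1011  (11)
  0010  (2)
  0110  (6)
  ----
  0000  (0)
The nim-sum is already 0, so every move leaves a nonzero nim-sum — there are no winning moves.

0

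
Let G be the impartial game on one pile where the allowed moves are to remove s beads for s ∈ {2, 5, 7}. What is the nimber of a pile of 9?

Build the Grundy sequence with g(k) = mex{g(k−s) : s ∈ {2, 5, 7}, s ≤ k}:
k:     0  1  2  3  4  5  6  7  8  9
g(k):  0  0  1  1  0  2  1  3  2  2
So g(9) = 2.

2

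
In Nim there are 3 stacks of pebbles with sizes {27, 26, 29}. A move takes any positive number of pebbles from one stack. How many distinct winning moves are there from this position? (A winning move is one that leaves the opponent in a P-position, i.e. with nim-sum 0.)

Compute the nim-sum pairwise:
27 ^ 26 = 1
1 ^ 29 = 28
The overall nim-sum is X = 28. A stack of size p has a winning move iff p XOR X < p (reduce it to p XOR X).
  27: 27 XOR 28 = 7 < 27 — winning move (to 7).
  26: 26 XOR 28 = 6 < 26 — winning move (to 6).
  29: 29 XOR 28 = 1 < 29 — winning move (to 1).
That gives 3 winning moves.

3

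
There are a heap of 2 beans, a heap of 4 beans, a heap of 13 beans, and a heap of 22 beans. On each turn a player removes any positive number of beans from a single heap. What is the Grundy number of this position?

29

Nim-sum: 2 XOR 4 XOR 13 XOR 22 = 29.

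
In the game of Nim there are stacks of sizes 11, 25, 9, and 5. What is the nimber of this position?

30

In binary:
  01011  (11)
  11001  (25)
  01001  (9)
  00101  (5)
  -----
  11110  (30)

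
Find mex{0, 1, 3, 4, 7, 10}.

2

The values 0, 1 are all present; 2 is the first non-negative integer missing from the set.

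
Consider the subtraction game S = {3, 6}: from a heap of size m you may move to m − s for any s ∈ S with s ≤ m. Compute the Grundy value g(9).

0

Build the Grundy sequence with g(k) = mex{g(k−s) : s ∈ {3, 6}, s ≤ k}:
g(0) = mex{} = 0
g(1) = mex{} = 0
g(2) = mex{} = 0
g(3) = mex{0} = 1
g(4) = mex{0} = 1
g(5) = mex{0} = 1
g(6) = mex{0,1} = 2
g(7) = mex{0,1} = 2
g(8) = mex{0,1} = 2
g(9) = mex{1,2} = 0
So g(9) = 0.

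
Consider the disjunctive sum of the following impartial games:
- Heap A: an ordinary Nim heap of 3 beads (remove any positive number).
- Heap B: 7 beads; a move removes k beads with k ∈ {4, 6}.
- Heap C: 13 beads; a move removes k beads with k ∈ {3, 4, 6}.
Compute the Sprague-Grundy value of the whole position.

Heap A is a plain Nim heap of size 3, so its Grundy value is 3.
Grundy values for heap B (subtraction set {4, 6}):
k:     0  1  2  3  4  5  6  7
g(k):  0  0  0  0  1  1  1  1
So g(7) = 1.
For heap C, compute g(0), g(1), … with moves {3, 4, 6}:
k:     0  1  2  3  4  5  6  7  8  9 10 11 12 13
g(k):  0  0  0  1  1  1  2  2  2  0  0  0  1  1
So g(13) = 1.
By the Sprague-Grundy theorem, the Grundy value of a sum of independent games is the XOR of the component values.
Combined value = 3 XOR 1 XOR 1 = 3.

3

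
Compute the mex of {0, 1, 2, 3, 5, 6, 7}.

4

The values 0, 1, 2, 3 are all present; 4 is the first non-negative integer missing from the set.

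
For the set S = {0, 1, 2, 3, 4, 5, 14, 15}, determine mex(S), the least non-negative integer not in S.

The values 0, 1, 2, 3, 4, 5 are all present; 6 is the first non-negative integer missing from the set.

6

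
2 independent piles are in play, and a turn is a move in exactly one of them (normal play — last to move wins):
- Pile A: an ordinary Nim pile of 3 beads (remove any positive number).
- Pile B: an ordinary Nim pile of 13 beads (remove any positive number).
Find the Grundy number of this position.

14

Pile A is a plain Nim pile of size 3, so its Grundy value is 3.
Pile B is a plain Nim pile of size 13, so its Grundy value is 13.
The value of a disjunctive sum is the nim-sum of the parts.
Combined value = 3 ⊕ 13 = 14.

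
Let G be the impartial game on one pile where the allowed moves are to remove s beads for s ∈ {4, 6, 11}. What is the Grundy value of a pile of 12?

3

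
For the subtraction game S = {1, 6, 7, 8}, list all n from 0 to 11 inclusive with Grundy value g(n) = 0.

0, 2, 4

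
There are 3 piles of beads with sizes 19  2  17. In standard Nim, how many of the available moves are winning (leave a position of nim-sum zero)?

Write each in binary and XOR column by column:
  10011  (19)
  00010  (2)
  10001  (17)
  -----
  00000  (0)
The nim-sum is already 0, so every move leaves a nonzero nim-sum — there are no winning moves.

0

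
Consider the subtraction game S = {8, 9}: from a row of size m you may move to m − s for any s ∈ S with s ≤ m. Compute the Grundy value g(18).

Compute g(0), g(1), … for moves {8, 9}:
k:     0  1  2  3  4  5  6  7  8  9 10 11 12 13 14 15 16 17 18
g(k):  0  0  0  0  0  0  0  0  1  1  1  1  1  1  1  1  2  0  0
So g(18) = 0.

0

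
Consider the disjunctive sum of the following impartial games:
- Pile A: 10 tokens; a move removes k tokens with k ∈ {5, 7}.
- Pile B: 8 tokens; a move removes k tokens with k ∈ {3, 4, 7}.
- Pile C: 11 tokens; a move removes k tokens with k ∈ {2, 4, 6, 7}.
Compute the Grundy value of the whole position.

For pile A, compute g(0), g(1), … with moves {5, 7}:
k:     0  1  2  3  4  5  6  7  8  9 10
g(k):  0  0  0  0  0  1  1  1  1  1  2
So g(10) = 2.
Build the Grundy sequence for pile B with g(k) = mex{g(k−s) : s ∈ {3, 4, 7}, s ≤ k}:
k:     0  1  2  3  4  5  6  7  8
g(k):  0  0  0  1  1  1  2  2  2
So g(8) = 2.
Build the Grundy sequence for pile C with g(k) = mex{g(k−s) : s ∈ {2, 4, 6, 7}, s ≤ k}:
g(0) = mex{} = 0
g(1) = mex{} = 0
g(2) = mex{0} = 1
g(3) = mex{0} = 1
g(4) = mex{0,1} = 2
g(5) = mex{0,1} = 2
g(6) = mex{0,1,2} = 3
g(7) = mex{0,1,2} = 3
g(8) = mex{0,1,2,3} = 4
g(9) = mex{1,2,3} = 0
g(10) = mex{1,2,3,4} = 0
g(11) = mex{0,2,3} = 1
So g(11) = 1.
By the Sprague-Grundy theorem, the Grundy value of a sum of independent games is the XOR of the component values.
Combined value = 2 ⊕ 2 ⊕ 1 = 1.

1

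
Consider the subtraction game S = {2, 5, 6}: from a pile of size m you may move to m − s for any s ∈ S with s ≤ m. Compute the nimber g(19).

Grundy values for subtraction set {2, 5, 6}:
k:     0  1  2  3  4  5  6  7  8  9 10 11 12 13 14 15 16 17 18 19
g(k):  0  0  1  1  0  2  1  3  0  2  1  0  0  1  1  0  2  1  3  0
So g(19) = 0.

0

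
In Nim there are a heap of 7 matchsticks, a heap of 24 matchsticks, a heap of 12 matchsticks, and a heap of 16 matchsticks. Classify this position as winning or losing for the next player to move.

Winning position

Compute the nim-sum pairwise:
7 ^ 24 = 31
31 ^ 12 = 19
19 ^ 16 = 3
The nim-sum is 3 ≠ 0, so this is an N-position: the player to move can win.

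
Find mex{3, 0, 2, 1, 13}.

The values 0, 1, 2, 3 are all present; 4 is the first non-negative integer missing from the set.

4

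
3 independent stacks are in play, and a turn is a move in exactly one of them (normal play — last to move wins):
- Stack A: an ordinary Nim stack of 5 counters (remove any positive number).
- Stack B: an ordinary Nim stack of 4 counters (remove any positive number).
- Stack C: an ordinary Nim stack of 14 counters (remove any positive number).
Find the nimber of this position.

15

Stack A is a plain Nim stack of size 5, so its Grundy value is 5.
Stack B is a plain Nim stack of size 4, so its Grundy value is 4.
Stack C is a plain Nim stack of size 14, so its Grundy value is 14.
The value of a disjunctive sum is the nim-sum of the parts.
Combined value = 5 XOR 4 XOR 14 = 15.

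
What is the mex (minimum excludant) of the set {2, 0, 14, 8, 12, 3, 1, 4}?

The values 0, 1, 2, 3, 4 are all present; 5 is the first non-negative integer missing from the set.

5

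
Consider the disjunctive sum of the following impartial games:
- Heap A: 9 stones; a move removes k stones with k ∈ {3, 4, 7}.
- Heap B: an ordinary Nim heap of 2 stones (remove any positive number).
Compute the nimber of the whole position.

Build the Grundy sequence for heap A with g(k) = mex{g(k−s) : s ∈ {3, 4, 7}, s ≤ k}:
g(0) = mex{} = 0
g(1) = mex{} = 0
g(2) = mex{} = 0
g(3) = mex{0} = 1
g(4) = mex{0} = 1
g(5) = mex{0} = 1
g(6) = mex{0,1} = 2
g(7) = mex{0,1} = 2
g(8) = mex{0,1} = 2
g(9) = mex{0,1,2} = 3
So g(9) = 3.
Heap B is a plain Nim heap of size 2, so its Grundy value is 2.
By the Sprague-Grundy theorem, the Grundy value of a sum of independent games is the XOR of the component values.
Combined value = 3 ⊕ 2 = 1.

1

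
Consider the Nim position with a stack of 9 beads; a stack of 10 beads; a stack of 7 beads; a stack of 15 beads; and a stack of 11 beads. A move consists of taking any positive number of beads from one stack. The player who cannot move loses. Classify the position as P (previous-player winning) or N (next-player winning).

P-position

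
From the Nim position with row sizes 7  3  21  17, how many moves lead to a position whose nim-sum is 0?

Write each in binary and XOR column by column:
  00111  (7)
  00011  (3)
  10101  (21)
  10001  (17)
  -----
  00000  (0)
The nim-sum is already 0, so every move leaves a nonzero nim-sum — there are no winning moves.

0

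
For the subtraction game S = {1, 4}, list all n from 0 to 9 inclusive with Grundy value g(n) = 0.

0, 2, 5, 7

Grundy values for subtraction set {1, 4}:
k:     0  1  2  3  4  5  6  7  8  9
g(k):  0  1  0  1  2  0  1  0  1  2
The P-positions (g = 0) in 0..9 are 0, 2, 5, 7.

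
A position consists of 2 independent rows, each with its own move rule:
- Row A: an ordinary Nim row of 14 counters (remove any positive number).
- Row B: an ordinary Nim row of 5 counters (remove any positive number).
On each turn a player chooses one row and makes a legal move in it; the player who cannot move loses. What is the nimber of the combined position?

11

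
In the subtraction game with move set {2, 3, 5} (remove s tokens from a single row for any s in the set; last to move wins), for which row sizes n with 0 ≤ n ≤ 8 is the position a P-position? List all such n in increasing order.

0, 1, 7, 8

Compute g(0), g(1), … for moves {2, 3, 5}:
g(0) = mex{} = 0
g(1) = mex{} = 0
g(2) = mex{0} = 1
g(3) = mex{0} = 1
g(4) = mex{0,1} = 2
g(5) = mex{0,1} = 2
g(6) = mex{0,1,2} = 3
g(7) = mex{1,2} = 0
g(8) = mex{1,2,3} = 0
The P-positions (g = 0) in 0..8 are 0, 1, 7, 8.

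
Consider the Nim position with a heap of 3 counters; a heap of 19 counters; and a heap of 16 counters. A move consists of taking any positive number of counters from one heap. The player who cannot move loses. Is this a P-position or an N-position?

P-position

Nim-sum: 3 ⊕ 19 ⊕ 16 = 0.
The nim-sum is 0, so this is a P-position: the player to move is in a losing position under optimal play.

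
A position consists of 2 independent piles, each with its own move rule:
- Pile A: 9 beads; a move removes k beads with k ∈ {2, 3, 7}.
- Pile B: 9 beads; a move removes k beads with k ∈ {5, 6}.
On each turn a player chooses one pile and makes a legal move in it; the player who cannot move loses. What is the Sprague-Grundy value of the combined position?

Grundy values for pile A (subtraction set {2, 3, 7}):
g(0) = mex{} = 0
g(1) = mex{} = 0
g(2) = mex{0} = 1
g(3) = mex{0} = 1
g(4) = mex{0,1} = 2
g(5) = mex{1} = 0
g(6) = mex{1,2} = 0
g(7) = mex{0,2} = 1
g(8) = mex{0} = 1
g(9) = mex{0,1} = 2
So g(9) = 2.
Build the Grundy sequence for pile B with g(k) = mex{g(k−s) : s ∈ {5, 6}, s ≤ k}:
k:     0  1  2  3  4  5  6  7  8  9
g(k):  0  0  0  0  0  1  1  1  1  1
So g(9) = 1.
By the Sprague-Grundy theorem, the Grundy value of a sum of independent games is the XOR of the component values.
Combined value = 2 ⊕ 1 = 3.

3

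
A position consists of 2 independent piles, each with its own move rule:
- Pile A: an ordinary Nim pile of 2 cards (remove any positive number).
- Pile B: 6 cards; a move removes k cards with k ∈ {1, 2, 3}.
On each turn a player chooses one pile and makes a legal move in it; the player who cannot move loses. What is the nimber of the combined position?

Pile A is a plain Nim pile of size 2, so its Grundy value is 2.
Grundy values for pile B (subtraction set {1, 2, 3}):
g(0) = mex{} = 0
g(1) = mex{0} = 1
g(2) = mex{0,1} = 2
g(3) = mex{0,1,2} = 3
g(4) = mex{1,2,3} = 0
g(5) = mex{0,2,3} = 1
g(6) = mex{0,1,3} = 2
So g(6) = 2.
By the Sprague-Grundy theorem, the Grundy value of a sum of independent games is the XOR of the component values.
Combined value = 2 ⊕ 2 = 0.

0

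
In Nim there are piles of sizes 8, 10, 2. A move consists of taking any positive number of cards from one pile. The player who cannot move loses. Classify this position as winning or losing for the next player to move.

Write each in binary and XOR column by column:
  1000  (8)
  1010  (10)
  0010  (2)
  ----
  0000  (0)
The nim-sum is 0, so this is a P-position: the player to move is in a losing position under optimal play.

Losing position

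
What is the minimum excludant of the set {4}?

0

0 is not in the set, so the mex is 0.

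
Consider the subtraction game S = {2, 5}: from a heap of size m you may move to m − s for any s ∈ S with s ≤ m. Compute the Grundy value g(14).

Compute g(0), g(1), … for moves {2, 5}:
g(0) = mex{} = 0
g(1) = mex{} = 0
g(2) = mex{0} = 1
g(3) = mex{0} = 1
g(4) = mex{1} = 0
g(5) = mex{0,1} = 2
g(6) = mex{0} = 1
g(7) = mex{1,2} = 0
g(8) = mex{1} = 0
g(9) = mex{0} = 1
g(10) = mex{0,2} = 1
g(11) = mex{1} = 0
g(12) = mex{0,1} = 2
g(13) = mex{0} = 1
g(14) = mex{1,2} = 0
So g(14) = 0.

0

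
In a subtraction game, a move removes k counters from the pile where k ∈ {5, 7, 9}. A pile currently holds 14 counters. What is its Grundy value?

0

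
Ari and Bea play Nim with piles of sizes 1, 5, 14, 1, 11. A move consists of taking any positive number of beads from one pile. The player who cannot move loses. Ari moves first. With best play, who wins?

Write each in binary and XOR column by column:
  0001  (1)
  0101  (5)
  1110  (14)
  0001  (1)
  1011  (11)
  ----
  0000  (0)
The nim-sum is 0, so this is a P-position: the player to move is in a losing position under optimal play; Ari is about to move from it and so loses — Bea wins.

Bea wins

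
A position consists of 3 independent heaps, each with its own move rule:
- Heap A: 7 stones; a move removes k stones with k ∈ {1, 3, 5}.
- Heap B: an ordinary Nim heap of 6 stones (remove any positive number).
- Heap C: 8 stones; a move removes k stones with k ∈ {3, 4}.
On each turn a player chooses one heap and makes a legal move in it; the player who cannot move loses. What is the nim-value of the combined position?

7

For heap A, compute g(0), g(1), … with moves {1, 3, 5}:
g(0) = mex{} = 0
g(1) = mex{0} = 1
g(2) = mex{1} = 0
g(3) = mex{0} = 1
g(4) = mex{1} = 0
g(5) = mex{0} = 1
g(6) = mex{1} = 0
g(7) = mex{0} = 1
So g(7) = 1.
Heap B is a plain Nim heap of size 6, so its Grundy value is 6.
Grundy values for heap C (subtraction set {3, 4}):
k:     0  1  2  3  4  5  6  7  8
g(k):  0  0  0  1  1  1  2  0  0
So g(8) = 0.
The value of a disjunctive sum is the nim-sum of the parts.
Combined value = 1 ⊕ 6 ⊕ 0 = 7.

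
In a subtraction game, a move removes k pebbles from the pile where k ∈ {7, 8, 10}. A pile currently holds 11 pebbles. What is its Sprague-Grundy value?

Grundy values for subtraction set {7, 8, 10}:
g(0) = mex{} = 0
g(1) = mex{} = 0
g(2) = mex{} = 0
g(3) = mex{} = 0
g(4) = mex{} = 0
g(5) = mex{} = 0
g(6) = mex{} = 0
g(7) = mex{0} = 1
g(8) = mex{0} = 1
g(9) = mex{0} = 1
g(10) = mex{0} = 1
g(11) = mex{0} = 1
So g(11) = 1.

1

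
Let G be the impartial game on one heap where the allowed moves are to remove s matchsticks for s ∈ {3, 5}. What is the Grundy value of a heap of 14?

2

Compute g(0), g(1), … for moves {3, 5}:
k:     0  1  2  3  4  5  6  7  8  9 10 11 12 13 14
g(k):  0  0  0  1  1  1  2  2  0  0  0  1  1  1  2
So g(14) = 2.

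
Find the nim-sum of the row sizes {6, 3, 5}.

Compute the nim-sum pairwise:
6 ^ 3 = 5
5 ^ 5 = 0

0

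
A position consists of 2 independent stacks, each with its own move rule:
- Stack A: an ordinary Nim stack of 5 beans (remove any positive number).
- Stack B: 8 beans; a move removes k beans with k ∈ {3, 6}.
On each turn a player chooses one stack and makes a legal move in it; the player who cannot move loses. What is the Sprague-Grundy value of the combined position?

7

Stack A is a plain Nim stack of size 5, so its Grundy value is 5.
For stack B, compute g(0), g(1), … with moves {3, 6}:
g(0) = mex{} = 0
g(1) = mex{} = 0
g(2) = mex{} = 0
g(3) = mex{0} = 1
g(4) = mex{0} = 1
g(5) = mex{0} = 1
g(6) = mex{0,1} = 2
g(7) = mex{0,1} = 2
g(8) = mex{0,1} = 2
So g(8) = 2.
The value of a disjunctive sum is the nim-sum of the parts.
Combined value = 5 XOR 2 = 7.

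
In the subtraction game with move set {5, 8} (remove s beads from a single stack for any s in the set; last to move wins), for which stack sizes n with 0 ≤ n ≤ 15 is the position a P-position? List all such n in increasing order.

Grundy values for subtraction set {5, 8}:
k:     0  1  2  3  4  5  6  7  8  9 10 11 12 13 14 15
g(k):  0  0  0  0  0  1  1  1  1  1  2  2  2  0  0  0
The P-positions (g = 0) in 0..15 are 0, 1, 2, 3, 4, 13, 14, 15.

0, 1, 2, 3, 4, 13, 14, 15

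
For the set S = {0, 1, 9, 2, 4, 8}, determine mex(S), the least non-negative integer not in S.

The values 0, 1, 2 are all present; 3 is the first non-negative integer missing from the set.

3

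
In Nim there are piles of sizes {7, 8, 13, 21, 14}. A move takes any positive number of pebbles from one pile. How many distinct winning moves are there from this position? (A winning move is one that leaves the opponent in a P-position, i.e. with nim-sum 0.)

1

Nim-sum: 7 ⊕ 8 ⊕ 13 ⊕ 21 ⊕ 14 = 25.
The overall nim-sum is X = 25. A pile of size p has a winning move iff p XOR X < p (reduce it to p XOR X).
  7: 7 XOR 25 = 30 ≥ 7 — no move.
  8: 8 XOR 25 = 17 ≥ 8 — no move.
  13: 13 XOR 25 = 20 ≥ 13 — no move.
  21: 21 XOR 25 = 12 < 21 — winning move (to 12).
  14: 14 XOR 25 = 23 ≥ 14 — no move.
That gives 1 winning move.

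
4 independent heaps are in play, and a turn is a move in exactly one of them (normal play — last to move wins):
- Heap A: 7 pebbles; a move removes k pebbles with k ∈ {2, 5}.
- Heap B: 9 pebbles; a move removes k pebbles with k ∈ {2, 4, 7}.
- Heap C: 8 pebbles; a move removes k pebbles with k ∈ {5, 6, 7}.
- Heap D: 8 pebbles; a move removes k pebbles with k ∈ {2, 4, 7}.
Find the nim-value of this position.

0

For heap A, compute g(0), g(1), … with moves {2, 5}:
g(0) = mex{} = 0
g(1) = mex{} = 0
g(2) = mex{0} = 1
g(3) = mex{0} = 1
g(4) = mex{1} = 0
g(5) = mex{0,1} = 2
g(6) = mex{0} = 1
g(7) = mex{1,2} = 0
So g(7) = 0.
Grundy values for heap B (subtraction set {2, 4, 7}):
k:     0  1  2  3  4  5  6  7  8  9
g(k):  0  0  1  1  2  2  0  3  1  0
So g(9) = 0.
For heap C, compute g(0), g(1), … with moves {5, 6, 7}:
k:     0  1  2  3  4  5  6  7  8
g(k):  0  0  0  0  0  1  1  1  1
So g(8) = 1.
Build the Grundy sequence for heap D with g(k) = mex{g(k−s) : s ∈ {2, 4, 7}, s ≤ k}:
k:     0  1  2  3  4  5  6  7  8
g(k):  0  0  1  1  2  2  0  3  1
So g(8) = 1.
The value of a disjunctive sum is the nim-sum of the parts.
Combined value = 0 XOR 0 XOR 1 XOR 1 = 0.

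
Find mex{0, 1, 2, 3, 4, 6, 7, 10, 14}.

5

The values 0, 1, 2, 3, 4 are all present; 5 is the first non-negative integer missing from the set.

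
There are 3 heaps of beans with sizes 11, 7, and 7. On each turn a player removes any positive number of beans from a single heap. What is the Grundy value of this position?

Write each in binary and XOR column by column:
  1011  (11)
  0111  (7)
  0111  (7)
  ----
  1011  (11)

11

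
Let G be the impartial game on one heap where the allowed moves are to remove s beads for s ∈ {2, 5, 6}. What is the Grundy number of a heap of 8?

Grundy values for subtraction set {2, 5, 6}:
g(0) = mex{} = 0
g(1) = mex{} = 0
g(2) = mex{0} = 1
g(3) = mex{0} = 1
g(4) = mex{1} = 0
g(5) = mex{0,1} = 2
g(6) = mex{0} = 1
g(7) = mex{0,1,2} = 3
g(8) = mex{1} = 0
So g(8) = 0.

0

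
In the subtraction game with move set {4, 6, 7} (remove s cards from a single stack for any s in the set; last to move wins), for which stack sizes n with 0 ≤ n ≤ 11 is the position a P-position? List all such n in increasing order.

0, 1, 2, 3, 11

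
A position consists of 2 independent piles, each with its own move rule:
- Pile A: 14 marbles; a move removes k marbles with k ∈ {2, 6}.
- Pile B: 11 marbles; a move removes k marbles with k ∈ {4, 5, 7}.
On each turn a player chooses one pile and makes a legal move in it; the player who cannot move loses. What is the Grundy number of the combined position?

1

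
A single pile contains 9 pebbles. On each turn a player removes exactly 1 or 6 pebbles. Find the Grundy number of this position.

Grundy values for subtraction set {1, 6}:
k:     0  1  2  3  4  5  6  7  8  9
g(k):  0  1  0  1  0  1  2  0  1  0
So g(9) = 0.

0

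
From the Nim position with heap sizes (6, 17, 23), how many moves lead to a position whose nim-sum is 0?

0

Write each in binary and XOR column by column:
  00110  (6)
  10001  (17)
  10111  (23)
  -----
  00000  (0)
The nim-sum is already 0, so every move leaves a nonzero nim-sum — there are no winning moves.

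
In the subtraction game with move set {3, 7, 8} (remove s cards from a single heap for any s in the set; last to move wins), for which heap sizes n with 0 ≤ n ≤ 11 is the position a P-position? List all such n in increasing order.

0, 1, 2, 6, 11

Build the Grundy sequence with g(k) = mex{g(k−s) : s ∈ {3, 7, 8}, s ≤ k}:
k:     0  1  2  3  4  5  6  7  8  9 10 11
g(k):  0  0  0  1  1  1  0  2  2  1  3  0
The P-positions (g = 0) in 0..11 are 0, 1, 2, 6, 11.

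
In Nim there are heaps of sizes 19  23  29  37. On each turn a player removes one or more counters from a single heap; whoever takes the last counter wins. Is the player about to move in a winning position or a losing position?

Winning position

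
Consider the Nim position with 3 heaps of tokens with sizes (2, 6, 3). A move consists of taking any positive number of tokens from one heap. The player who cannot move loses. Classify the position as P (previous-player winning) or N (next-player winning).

Nim-sum: 2 ^ 6 ^ 3 = 7.
The nim-sum is 7 ≠ 0, so this is an N-position: the player to move can win.

N-position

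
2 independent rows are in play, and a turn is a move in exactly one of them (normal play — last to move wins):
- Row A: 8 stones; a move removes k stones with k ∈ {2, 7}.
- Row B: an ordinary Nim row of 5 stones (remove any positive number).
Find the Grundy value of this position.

7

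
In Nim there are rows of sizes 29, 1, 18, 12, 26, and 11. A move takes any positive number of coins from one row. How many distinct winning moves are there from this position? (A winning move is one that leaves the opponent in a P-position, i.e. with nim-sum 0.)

Compute the nim-sum pairwise:
29 ^ 1 = 28
28 ^ 18 = 14
14 ^ 12 = 2
2 ^ 26 = 24
24 ^ 11 = 19
The overall nim-sum is X = 19. A row of size p has a winning move iff p XOR X < p (reduce it to p XOR X).
  29: 29 XOR 19 = 14 < 29 — winning move (to 14).
  1: 1 XOR 19 = 18 ≥ 1 — no move.
  18: 18 XOR 19 = 1 < 18 — winning move (to 1).
  12: 12 XOR 19 = 31 ≥ 12 — no move.
  26: 26 XOR 19 = 9 < 26 — winning move (to 9).
  11: 11 XOR 19 = 24 ≥ 11 — no move.
That gives 3 winning moves.

3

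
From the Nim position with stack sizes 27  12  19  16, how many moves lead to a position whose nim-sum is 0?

Nim-sum: 27 ^ 12 ^ 19 ^ 16 = 20.
The overall nim-sum is X = 20. A stack of size p has a winning move iff p XOR X < p (reduce it to p XOR X).
  27: 27 XOR 20 = 15 < 27 — winning move (to 15).
  12: 12 XOR 20 = 24 ≥ 12 — no move.
  19: 19 XOR 20 = 7 < 19 — winning move (to 7).
  16: 16 XOR 20 = 4 < 16 — winning move (to 4).
That gives 3 winning moves.

3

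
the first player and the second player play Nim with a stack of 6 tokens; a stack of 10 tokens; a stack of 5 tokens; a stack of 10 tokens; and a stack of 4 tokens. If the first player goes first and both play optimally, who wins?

Bitwise XOR of the heap sizes:
  0110  (6)
  1010  (10)
  0101  (5)
  1010  (10)
  0100  (4)
  ----
  0111  (7)
The nim-sum is 7 ≠ 0, so this is an N-position: the player to move can win; the first player has a winning move.

the first player wins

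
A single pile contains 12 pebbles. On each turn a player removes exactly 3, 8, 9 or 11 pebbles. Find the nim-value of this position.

2

Compute g(0), g(1), … for moves {3, 8, 9, 11}:
k:     0  1  2  3  4  5  6  7  8  9 10 11 12
g(k):  0  0  0  1  1  1  0  0  2  1  1  3  2
So g(12) = 2.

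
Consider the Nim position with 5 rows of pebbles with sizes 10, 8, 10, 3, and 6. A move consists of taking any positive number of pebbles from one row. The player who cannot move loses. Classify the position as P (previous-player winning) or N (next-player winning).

N-position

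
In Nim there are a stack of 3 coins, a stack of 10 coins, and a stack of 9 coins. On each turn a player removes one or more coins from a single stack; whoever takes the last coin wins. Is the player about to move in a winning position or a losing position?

Compute the nim-sum pairwise:
3 ^ 10 = 9
9 ^ 9 = 0
The nim-sum is 0, so this is a P-position: the player to move is in a losing position under optimal play.

Losing position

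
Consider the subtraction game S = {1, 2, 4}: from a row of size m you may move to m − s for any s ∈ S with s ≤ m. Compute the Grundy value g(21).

0

Build the Grundy sequence with g(k) = mex{g(k−s) : s ∈ {1, 2, 4}, s ≤ k}:
k:     0  1  2  3  4  5  6  7  8  9 10 11 12 13 14 15 16 17 18 19 20 21
g(k):  0  1  2  0  1  2  0  1  2  0  1  2  0  1  2  0  1  2  0  1  2  0
So g(21) = 0.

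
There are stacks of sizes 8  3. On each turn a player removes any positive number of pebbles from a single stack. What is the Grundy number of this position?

11

Write each in binary and XOR column by column:
  1000  (8)
  0011  (3)
  ----
  1011  (11)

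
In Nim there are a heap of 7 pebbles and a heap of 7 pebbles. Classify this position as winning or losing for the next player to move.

Losing position

Compute the nim-sum pairwise:
7 XOR 7 = 0
The nim-sum is 0, so this is a P-position: the player to move is in a losing position under optimal play.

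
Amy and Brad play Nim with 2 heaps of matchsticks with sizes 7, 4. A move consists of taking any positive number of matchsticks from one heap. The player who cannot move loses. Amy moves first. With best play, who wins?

Nim-sum: 7 XOR 4 = 3.
The nim-sum is 3 ≠ 0, so this is an N-position: the player to move can win; Amy has a winning move.

Amy wins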